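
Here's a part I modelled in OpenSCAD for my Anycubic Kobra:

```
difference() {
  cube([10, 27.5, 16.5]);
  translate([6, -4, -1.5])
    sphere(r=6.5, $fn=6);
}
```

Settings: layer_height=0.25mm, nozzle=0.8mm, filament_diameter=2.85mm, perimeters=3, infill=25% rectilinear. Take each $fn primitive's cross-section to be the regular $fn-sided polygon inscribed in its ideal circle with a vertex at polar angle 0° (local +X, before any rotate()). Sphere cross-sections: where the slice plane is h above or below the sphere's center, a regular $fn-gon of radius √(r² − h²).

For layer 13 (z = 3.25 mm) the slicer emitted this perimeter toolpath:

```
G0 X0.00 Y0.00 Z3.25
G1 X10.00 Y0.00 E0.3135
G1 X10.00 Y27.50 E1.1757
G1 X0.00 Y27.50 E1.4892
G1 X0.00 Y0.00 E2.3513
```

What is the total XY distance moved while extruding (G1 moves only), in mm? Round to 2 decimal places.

75.00 mm

Sum the Euclidean lengths of each G1 segment: total = 75.00 mm.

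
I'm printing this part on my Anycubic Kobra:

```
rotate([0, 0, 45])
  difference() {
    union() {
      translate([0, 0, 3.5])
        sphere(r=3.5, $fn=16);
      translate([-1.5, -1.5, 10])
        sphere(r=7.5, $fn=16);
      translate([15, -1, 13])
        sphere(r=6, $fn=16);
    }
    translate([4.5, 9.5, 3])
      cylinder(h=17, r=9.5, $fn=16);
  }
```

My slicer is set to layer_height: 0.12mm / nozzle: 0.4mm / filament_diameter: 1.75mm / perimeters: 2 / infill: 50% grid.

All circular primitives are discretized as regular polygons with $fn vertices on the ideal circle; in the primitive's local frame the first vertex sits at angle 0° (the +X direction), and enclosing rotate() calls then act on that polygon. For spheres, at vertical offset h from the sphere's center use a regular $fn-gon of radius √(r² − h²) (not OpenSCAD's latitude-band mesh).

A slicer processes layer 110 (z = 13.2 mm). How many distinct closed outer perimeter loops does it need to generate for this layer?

At z = 13.2 mm: the sphere is not intersected at this z (|z−center|=9.700 > r=3.5); the r=7.5 sphere at (-1.5, -1.5) slices to a regular 16-gon of circumradius 6.783 (√(r²−h²) with h=3.2 from center); the sphere at (15, -1): section is a regular 16-gon, circumradius = √(r²−h²) = √(6²−0.2²) = 5.997; Taking the union: the 2 present regions are separate (no shared area or edge), so areas and boundary lengths simply add and each stays a separate island — 2 connected regions; the r=9.5 cylinder at (4.5, 9.5) gives a regular 16-gon of circumradius 9.5 (constant along its height); After the difference (first − rest): starting from the result so far, the r=9.5 cylinder at (4.5, 9.5) partially overlaps it — only the 24.96 mm² overlap (of its 276.30 mm²) is removed, clipping the outline — 2 connected regions; (rotated 45° about Z; rotation is an isometry so areas/perimeters/island counts are preserved). The result has 2 disconnected regions.

2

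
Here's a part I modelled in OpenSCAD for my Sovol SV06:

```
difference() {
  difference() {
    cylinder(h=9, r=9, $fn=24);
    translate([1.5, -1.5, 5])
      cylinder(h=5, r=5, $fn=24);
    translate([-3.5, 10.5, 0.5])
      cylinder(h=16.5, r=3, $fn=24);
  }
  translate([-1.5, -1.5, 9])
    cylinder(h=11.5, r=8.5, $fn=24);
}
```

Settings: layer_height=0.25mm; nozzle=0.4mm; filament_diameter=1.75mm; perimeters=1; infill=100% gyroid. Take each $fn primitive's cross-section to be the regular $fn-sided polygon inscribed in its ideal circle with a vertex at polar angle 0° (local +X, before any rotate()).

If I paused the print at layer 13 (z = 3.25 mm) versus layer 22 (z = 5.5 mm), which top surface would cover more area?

Layer 13 (z = 3.25): the r=9 cylinder contributes a regular 24-gon of circumradius 9 (area = (24/2)·9.000²·sin(360°/24) = 251.57 mm²); the cylinder at (1.5, -1.5) is not intersected at this z (z outside [5, 10]); the r=3 cylinder at (-3.5, 10.5) gives a regular 24-gon of circumradius 3 (constant along its height) (area = (24/2)·3.000²·sin(360°/24) = 27.95 mm²); After the difference (first − rest): starting from the r=9 cylinder (251.57 mm²), the r=3 cylinder at (-3.5, 10.5) partially overlaps it — only the 2.20 mm² overlap (of its 27.95 mm²) is removed, clipping the outline — area = 249.37 mm²; the cylinder at (-1.5, -1.5) is absent (z outside [9, 20.5]); After the difference (first − rest): none of the subtracted shapes is present at this height, so that combined region is unchanged — area = 249.37 mm². So its area = 249.37 mm². Layer 22 (z = 5.5): the cylinder: section is a regular 24-gon, circumradius r=9 (area = (24/2)·9.000²·sin(360°/24) = 251.57 mm²); the r=5 cylinder at (1.5, -1.5) contributes a regular 24-gon of circumradius 5 (area = (24/2)·5.000²·sin(360°/24) = 77.65 mm²); the cylinder at (-3.5, 10.5): section is a regular 24-gon, circumradius r=3 (area = (24/2)·3.000²·sin(360°/24) = 27.95 mm²); Taking the first minus the rest: starting from the r=9 cylinder (251.57 mm²), the r=5 cylinder at (1.5, -1.5) lies wholly inside it (removes its full 77.65 mm² and its 31.33 mm outline becomes a hole wall); the r=3 cylinder at (-3.5, 10.5) partially overlaps it — only the 2.20 mm² overlap (of its 27.95 mm²) is removed, clipping the outline — area = 171.72 mm²; the cylinder at (-1.5, -1.5) does not reach this height (z outside [9, 20.5]); Subtracting the remaining from the first: none of the subtracted shapes is present at this height, so the result so far is unchanged — area = 171.72 mm². So its area = 171.72 mm². Layer 13 is larger (249.37 vs 171.72 mm²).

layer 13 (z = 3.25 mm)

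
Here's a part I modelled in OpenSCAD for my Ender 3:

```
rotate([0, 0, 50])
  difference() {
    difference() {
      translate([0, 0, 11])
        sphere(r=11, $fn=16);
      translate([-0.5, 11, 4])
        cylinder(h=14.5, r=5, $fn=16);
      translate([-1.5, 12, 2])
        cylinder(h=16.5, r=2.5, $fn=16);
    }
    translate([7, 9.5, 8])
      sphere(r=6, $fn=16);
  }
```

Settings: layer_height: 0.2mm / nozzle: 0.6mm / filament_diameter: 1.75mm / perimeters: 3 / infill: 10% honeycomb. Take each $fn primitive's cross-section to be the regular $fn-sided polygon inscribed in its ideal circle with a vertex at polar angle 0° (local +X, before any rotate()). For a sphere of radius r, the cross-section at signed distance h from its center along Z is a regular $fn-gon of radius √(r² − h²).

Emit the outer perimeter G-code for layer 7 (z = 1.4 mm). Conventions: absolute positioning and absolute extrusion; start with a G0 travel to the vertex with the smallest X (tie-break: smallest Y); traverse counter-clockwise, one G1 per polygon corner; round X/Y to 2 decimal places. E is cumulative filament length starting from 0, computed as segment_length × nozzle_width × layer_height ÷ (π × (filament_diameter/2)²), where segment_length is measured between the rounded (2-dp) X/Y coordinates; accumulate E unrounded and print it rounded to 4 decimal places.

At z = 1.4 mm: the r=11 sphere slices to a regular 16-gon of circumradius 5.370 (√(r²−h²) with h=9.6 from center); the cylinder at (-0.5, 11) is absent (z outside [4, 18.5]); the cylinder at (-1.5, 12) is not intersected at this z (z outside [2, 18.5]); After the difference (first − rest): none of the subtracted shapes is present at this height, so the r=11 sphere is unchanged — 1 connected region; the sphere at (7, 9.5) is not intersected at this z (|z−center|=6.600 > r=6); After the difference (first − rest): none of the subtracted shapes is present at this height, so the result so far is unchanged — 1 connected region; (rotated 50° about Z; rotation is an isometry so areas/perimeters/island counts are preserved). The outline is a single polygon with 16 vertices. Extrusion per mm of travel: 0.6 × 0.2 / (π × 0.875²) = 0.049890. Accumulating E over each segment gives final E = 1.6718.

G0 X-5.35 Y-0.47 Z1.40
G1 X-4.76 Y-2.48 E0.1045
G1 X-3.45 Y-4.11 E0.2088
G1 X-1.61 Y-5.12 E0.3136
G1 X0.47 Y-5.35 E0.4180
G1 X2.48 Y-4.76 E0.5225
G1 X4.11 Y-3.45 E0.6268
G1 X5.12 Y-1.61 E0.7315
G1 X5.35 Y0.47 E0.8359
G1 X4.76 Y2.48 E0.9404
G1 X3.45 Y4.11 E1.0448
G1 X1.61 Y5.12 E1.1495
G1 X-0.47 Y5.35 E1.2539
G1 X-2.48 Y4.76 E1.3584
G1 X-4.11 Y3.45 E1.4627
G1 X-5.12 Y1.61 E1.5674
G1 X-5.35 Y-0.47 E1.6718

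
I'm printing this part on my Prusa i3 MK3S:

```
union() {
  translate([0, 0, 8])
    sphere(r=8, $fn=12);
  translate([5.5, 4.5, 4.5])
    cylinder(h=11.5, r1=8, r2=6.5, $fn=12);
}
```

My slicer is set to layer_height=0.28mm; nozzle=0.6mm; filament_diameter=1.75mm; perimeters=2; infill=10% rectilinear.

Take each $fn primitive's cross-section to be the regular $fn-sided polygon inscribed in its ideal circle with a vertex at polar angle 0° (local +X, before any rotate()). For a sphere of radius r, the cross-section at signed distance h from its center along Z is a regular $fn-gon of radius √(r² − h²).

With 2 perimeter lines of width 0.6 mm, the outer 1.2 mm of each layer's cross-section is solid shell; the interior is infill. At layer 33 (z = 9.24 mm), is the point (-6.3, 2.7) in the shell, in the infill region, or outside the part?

At z = 9.24 mm: the sphere: section is a regular 12-gon, circumradius = √(r²−h²) = √(8²−1.24²) = 7.903; the cone at (5.5, 4.5): at t=0.412 of its height the radius interpolates to r₁+(r₂−r₁)t = 7.382, giving a regular 12-gon of that circumradius; Combining (union): the regions partially overlap (shared area 73.11 mm²), so overlapping operands fuse into one piece — 1 connected region. Overall, the cross-section is a single solid region. The nearest boundary edge runs (-7.90, 0.00)→(-6.84, 3.95); distance from the point to it = 0.85 mm. The point is inside the cross-section, 0.85 mm from the nearest boundary — within the 1.2 mm shell band (2 × 0.6).

shell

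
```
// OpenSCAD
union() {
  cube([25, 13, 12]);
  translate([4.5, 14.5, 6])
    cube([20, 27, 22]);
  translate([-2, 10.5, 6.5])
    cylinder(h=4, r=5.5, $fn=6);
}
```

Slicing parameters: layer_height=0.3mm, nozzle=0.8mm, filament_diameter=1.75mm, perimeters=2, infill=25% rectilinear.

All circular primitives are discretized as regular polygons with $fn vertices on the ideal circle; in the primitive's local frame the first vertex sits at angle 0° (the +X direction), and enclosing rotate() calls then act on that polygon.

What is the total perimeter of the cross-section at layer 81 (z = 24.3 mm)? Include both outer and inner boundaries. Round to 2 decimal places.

94.00 mm

At z = 24.3 mm: the cube is not intersected at this z (z outside [0, 12]); the 20×27 cube at (4.5, 14.5) contributes its full rectangle (perimeter 94.00 mm); the cylinder at (-2, 10.5) is absent (z outside [6.5, 10.5]); Combining (union): only the 20×27 cube at (4.5, 14.5) is present, so the union is just that shape — boundary = 94.00 mm. Overall, the cross-section is a single solid region. Total boundary length (outer) = 94.00 mm.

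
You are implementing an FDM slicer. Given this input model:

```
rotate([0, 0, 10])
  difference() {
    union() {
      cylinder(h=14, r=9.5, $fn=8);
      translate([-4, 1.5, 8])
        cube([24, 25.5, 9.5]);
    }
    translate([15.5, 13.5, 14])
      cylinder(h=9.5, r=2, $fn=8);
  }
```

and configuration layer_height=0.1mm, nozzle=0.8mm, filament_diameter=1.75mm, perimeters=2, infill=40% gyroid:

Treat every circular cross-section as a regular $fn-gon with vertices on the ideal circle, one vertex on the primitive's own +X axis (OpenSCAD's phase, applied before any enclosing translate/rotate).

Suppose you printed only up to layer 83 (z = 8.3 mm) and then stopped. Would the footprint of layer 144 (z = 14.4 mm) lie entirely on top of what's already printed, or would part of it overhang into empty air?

entirely on top

Compare the two slices. At z = 8.3: the cylinder: section is a regular 8-gon, circumradius r=9.5 (area = (8/2)·9.500²·sin(360°/8) = 255.27 mm²); the cube at (-4, 1.5) (footprint 24×25.5) is included at this height (area 612.00 mm²); Taking the union: the regions partially overlap — summed areas 867.27 mm² minus the doubly-counted overlap 78.72 mm² gives 788.55 mm² — area = 788.55 mm²; the cylinder at (15.5, 13.5) does not reach this height (z outside [14, 23.5]); Subtracting the remaining from the first: none of the subtracted shapes is present at this height, so that combined region is unchanged — area = 788.55 mm²; (rotated 10° about Z; rotation is an isometry so areas/perimeters/island counts are preserved). At z = 14.4: the cylinder is not intersected at this z (z outside [0, 14]); the 24×25.5 cube at (-4, 1.5) contributes its full rectangle (area 612.00 mm²); Merging all regions: only the 24×25.5 cube at (-4, 1.5) is present, so the union is just that shape — area = 612.00 mm²; the r=2 cylinder at (15.5, 13.5) contributes a regular 8-gon of circumradius 2 (area = (8/2)·2.000²·sin(360°/8) = 11.31 mm²); After the difference (first − rest): starting from the result so far (612.00 mm²), the r=2 cylinder at (15.5, 13.5) lies wholly inside it (removes its full 11.31 mm² and its 12.25 mm outline becomes a hole wall) — area = 600.69 mm²; (whole slice rotated 10° about Z — lengths, areas and connectivity unchanged). Checking containment: the cross-section at z = 14.4 is a subset of the cross-section at z = 8.3.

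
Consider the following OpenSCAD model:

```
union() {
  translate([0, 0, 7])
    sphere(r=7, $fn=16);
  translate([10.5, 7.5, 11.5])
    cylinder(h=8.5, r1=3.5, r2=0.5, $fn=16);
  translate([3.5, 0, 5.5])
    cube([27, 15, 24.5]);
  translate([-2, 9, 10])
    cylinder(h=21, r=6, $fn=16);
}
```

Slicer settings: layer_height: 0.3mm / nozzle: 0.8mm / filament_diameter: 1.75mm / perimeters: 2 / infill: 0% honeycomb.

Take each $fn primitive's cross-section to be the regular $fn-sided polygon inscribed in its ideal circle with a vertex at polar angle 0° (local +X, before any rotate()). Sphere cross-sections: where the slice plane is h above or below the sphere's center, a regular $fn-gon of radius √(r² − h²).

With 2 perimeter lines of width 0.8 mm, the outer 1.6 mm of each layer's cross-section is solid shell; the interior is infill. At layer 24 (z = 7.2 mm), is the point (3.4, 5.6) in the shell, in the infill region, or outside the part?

At z = 7.2 mm: the r=7 sphere slices to a regular 16-gon of circumradius 6.997 (√(r²−h²) with h=0.2 from center); the cone at (10.5, 7.5) does not reach this height (z outside [11.5, 20]); the cube at (3.5, 0) (footprint 27×15) is included at this height; the cylinder at (-2, 9) is absent (z outside [10, 31]); Taking the union: the regions partially overlap (shared area 14.36 mm²), so overlapping operands fuse into one piece — 1 connected region. Overall, the cross-section is a single solid region. The nearest boundary edge runs (2.68, 6.46)→(3.50, 5.92); distance from the point to it = 0.33 mm. The point is inside the cross-section, 0.33 mm from the nearest boundary — within the 1.6 mm shell band (2 × 0.8).

shell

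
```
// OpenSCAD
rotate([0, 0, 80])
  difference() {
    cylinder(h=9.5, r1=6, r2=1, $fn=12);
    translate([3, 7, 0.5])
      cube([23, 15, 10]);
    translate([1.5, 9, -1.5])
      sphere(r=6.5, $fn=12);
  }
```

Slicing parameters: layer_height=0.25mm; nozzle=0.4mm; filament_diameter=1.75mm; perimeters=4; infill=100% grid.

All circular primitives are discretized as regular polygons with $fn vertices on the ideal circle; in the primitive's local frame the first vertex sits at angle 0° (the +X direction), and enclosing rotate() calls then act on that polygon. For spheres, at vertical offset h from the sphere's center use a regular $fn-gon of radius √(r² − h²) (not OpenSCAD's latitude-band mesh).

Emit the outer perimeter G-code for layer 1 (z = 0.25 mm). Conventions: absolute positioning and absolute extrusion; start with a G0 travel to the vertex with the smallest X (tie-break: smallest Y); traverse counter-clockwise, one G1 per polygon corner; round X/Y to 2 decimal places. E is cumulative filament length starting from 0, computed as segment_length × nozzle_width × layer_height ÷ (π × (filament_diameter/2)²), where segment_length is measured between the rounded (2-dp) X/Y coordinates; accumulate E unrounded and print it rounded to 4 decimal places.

At z = 0.25 mm: the cone (r1=6→r2=1) has section circumradius 5.868 here — a regular 12-gon; the cube at (3, 7) is absent (z outside [0.5, 10.5]); the sphere at (1.5, 9): section is a regular 12-gon, circumradius = √(r²−h²) = √(6.5²−1.75²) = 6.260; Subtracting the remaining from the first: starting from the cone, the r=6.5 sphere at (1.5, 9) partially overlaps it — only the 14.04 mm² overlap (of its 117.56 mm²) is removed, clipping the outline — 1 connected region; (rotated 80° about Z; rotation is an isometry so areas/perimeters/island counts are preserved). The outline is a single polygon with 13 vertices. Extrusion per mm of travel: 0.4 × 0.25 / (π × 0.875²) = 0.041575. Accumulating E over each segment gives final E = 1.5115.

G0 X-5.43 Y-2.12 Z0.25
G1 X-3.77 Y-4.50 E0.1206
G1 X-1.02 Y-5.78 E0.2467
G1 X2.01 Y-5.51 E0.3732
G1 X4.50 Y-3.77 E0.4995
G1 X5.78 Y-1.02 E0.6256
G1 X5.51 Y2.01 E0.7521
G1 X3.77 Y4.50 E0.8784
G1 X1.02 Y5.78 E1.0045
G1 X-2.01 Y5.51 E1.1310
G1 X-2.71 Y5.02 E1.1665
G1 X-2.44 Y1.95 E1.2946
G1 X-3.81 Y-0.98 E1.4291
G1 X-5.43 Y-2.12 E1.5115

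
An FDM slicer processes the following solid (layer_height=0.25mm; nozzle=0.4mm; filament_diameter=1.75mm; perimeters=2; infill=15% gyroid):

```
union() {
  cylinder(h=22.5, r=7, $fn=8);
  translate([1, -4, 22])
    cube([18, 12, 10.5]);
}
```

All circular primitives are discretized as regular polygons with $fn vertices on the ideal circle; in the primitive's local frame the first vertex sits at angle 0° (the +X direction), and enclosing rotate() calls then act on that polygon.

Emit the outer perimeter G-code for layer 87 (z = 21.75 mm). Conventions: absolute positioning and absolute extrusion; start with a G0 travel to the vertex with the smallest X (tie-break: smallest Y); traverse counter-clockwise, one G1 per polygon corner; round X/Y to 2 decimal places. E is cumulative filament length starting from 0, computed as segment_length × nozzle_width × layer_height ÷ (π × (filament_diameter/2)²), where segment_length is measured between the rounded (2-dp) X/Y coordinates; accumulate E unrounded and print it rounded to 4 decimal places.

At z = 21.75 mm: the r=7 cylinder gives a regular 8-gon of circumradius 7 (constant along its height); the cube at (1, -4) is absent (z outside [22, 32.5]); Combining (union): only the r=7 cylinder is present, so the union is just that shape — 1 connected region. The outline is a single polygon with 8 vertices. Extrusion per mm of travel: 0.4 × 0.25 / (π × 0.875²) = 0.041575. Accumulating E over each segment gives final E = 1.7820.

G0 X-7.00 Y0.00 Z21.75
G1 X-4.95 Y-4.95 E0.2227
G1 X0.00 Y-7.00 E0.4455
G1 X4.95 Y-4.95 E0.6682
G1 X7.00 Y0.00 E0.8910
G1 X4.95 Y4.95 E1.1137
G1 X0.00 Y7.00 E1.3365
G1 X-4.95 Y4.95 E1.5592
G1 X-7.00 Y0.00 E1.7820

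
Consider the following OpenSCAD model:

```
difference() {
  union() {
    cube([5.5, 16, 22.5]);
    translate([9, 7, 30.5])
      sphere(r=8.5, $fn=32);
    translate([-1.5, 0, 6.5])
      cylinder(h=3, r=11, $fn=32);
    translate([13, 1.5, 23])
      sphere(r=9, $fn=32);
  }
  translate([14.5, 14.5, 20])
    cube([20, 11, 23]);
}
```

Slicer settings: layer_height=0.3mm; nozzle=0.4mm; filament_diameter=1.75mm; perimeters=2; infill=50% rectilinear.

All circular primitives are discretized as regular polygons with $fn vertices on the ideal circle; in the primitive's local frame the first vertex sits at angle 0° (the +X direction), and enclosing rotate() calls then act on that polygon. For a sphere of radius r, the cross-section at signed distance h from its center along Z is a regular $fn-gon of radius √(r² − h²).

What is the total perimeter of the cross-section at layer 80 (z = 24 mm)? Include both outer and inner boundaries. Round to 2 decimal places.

61.02 mm

At z = 24 mm: the cube is absent (z outside [0, 22.5]); the sphere at (9, 7): section is a regular 32-gon, circumradius = √(r²−h²) = √(8.5²−6.5²) = 5.477 (perimeter = 2·32·5.477·sin(180°/32) = 34.36 mm); the cylinder at (-1.5, 0) is absent (z outside [6.5, 9.5]); the r=9 sphere at (13, 1.5) slices to a regular 32-gon of circumradius 8.944 (√(r²−h²) with h=1 from center) (perimeter = 2·32·8.944·sin(180°/32) = 56.11 mm); Merging all regions: the regions partially overlap (shared area 63.43 mm²), so the edge portions inside another operand are dropped and the merged outline is re-measured after clipping — boundary = 61.02 mm; the 20×11 cube at (14.5, 14.5) contributes its full rectangle (perimeter 62.00 mm); Subtracting the remaining from the first: starting from the result so far, the 20×11 cube at (14.5, 14.5) misses the remaining region (no effect) — boundary = 61.02 mm. Overall, the cross-section is a single solid region. Total boundary length (outer) = 61.02 mm.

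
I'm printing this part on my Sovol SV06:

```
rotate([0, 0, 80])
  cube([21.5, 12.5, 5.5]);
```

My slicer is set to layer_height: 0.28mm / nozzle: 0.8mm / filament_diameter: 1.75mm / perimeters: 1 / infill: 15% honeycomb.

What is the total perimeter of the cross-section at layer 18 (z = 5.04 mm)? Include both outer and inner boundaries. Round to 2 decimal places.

68.00 mm

At z = 5.04 mm: the cube (footprint 21.5×12.5) is included at this height (perimeter 68.00 mm); (whole slice rotated 80° about Z — lengths, areas and connectivity unchanged). Overall, the cross-section is a single solid region. Total boundary length (outer) = 68.00 mm.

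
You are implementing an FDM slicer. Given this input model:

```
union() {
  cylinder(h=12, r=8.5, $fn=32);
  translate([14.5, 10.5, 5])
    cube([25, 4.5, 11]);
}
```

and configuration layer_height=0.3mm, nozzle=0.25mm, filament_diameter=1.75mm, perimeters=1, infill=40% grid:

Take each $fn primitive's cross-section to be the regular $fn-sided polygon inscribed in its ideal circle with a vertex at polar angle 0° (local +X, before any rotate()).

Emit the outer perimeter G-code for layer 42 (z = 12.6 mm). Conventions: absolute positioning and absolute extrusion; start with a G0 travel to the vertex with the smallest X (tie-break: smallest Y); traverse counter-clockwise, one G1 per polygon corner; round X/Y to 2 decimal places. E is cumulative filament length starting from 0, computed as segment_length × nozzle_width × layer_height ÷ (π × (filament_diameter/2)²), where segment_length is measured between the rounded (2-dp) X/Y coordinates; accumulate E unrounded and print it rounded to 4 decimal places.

G0 X14.50 Y10.50 Z12.60
G1 X39.50 Y10.50 E0.7795
G1 X39.50 Y15.00 E0.9199
G1 X14.50 Y15.00 E1.6994
G1 X14.50 Y10.50 E1.8397

At z = 12.6 mm: the cylinder is not intersected at this z (z outside [0, 12]); the 25×4.5 cube at (14.5, 10.5) contributes its full rectangle; Merging all regions: only the 25×4.5 cube at (14.5, 10.5) is present, so the union is just that shape — 1 connected region. The outline is a single polygon with 4 vertices. Extrusion per mm of travel: 0.25 × 0.3 / (π × 0.875²) = 0.031181. Accumulating E over each segment gives final E = 1.8397.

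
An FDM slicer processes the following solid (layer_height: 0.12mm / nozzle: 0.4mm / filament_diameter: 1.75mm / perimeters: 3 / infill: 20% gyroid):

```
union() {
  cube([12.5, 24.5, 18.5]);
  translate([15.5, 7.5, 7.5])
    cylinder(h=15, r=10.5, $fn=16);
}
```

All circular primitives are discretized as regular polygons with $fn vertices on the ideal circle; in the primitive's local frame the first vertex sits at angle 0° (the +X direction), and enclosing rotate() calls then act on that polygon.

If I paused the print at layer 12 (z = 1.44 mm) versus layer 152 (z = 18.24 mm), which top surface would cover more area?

Layer 12 (z = 1.44): the cube is present — its section is the full 12.5×24.5 rectangle (area 306.25 mm²); the cylinder at (15.5, 7.5) is not intersected at this z (z outside [7.5, 22.5]); Combining (union): only the 12.5×24.5 cube is present, so the union is just that shape — area = 306.25 mm². So its area = 306.25 mm². Layer 152 (z = 18.24): the 12.5×24.5 cube contributes its full rectangle (area 306.25 mm²); the r=10.5 cylinder at (15.5, 7.5) contributes a regular 16-gon of circumradius 10.5 (area = (16/2)·10.500²·sin(360°/16) = 337.53 mm²); Taking the union: the regions partially overlap — summed areas 643.78 mm² minus the doubly-counted overlap 101.59 mm² gives 542.19 mm² — area = 542.19 mm². So its area = 542.19 mm². Layer 152 is larger (542.19 vs 306.25 mm²).

layer 152 (z = 18.24 mm)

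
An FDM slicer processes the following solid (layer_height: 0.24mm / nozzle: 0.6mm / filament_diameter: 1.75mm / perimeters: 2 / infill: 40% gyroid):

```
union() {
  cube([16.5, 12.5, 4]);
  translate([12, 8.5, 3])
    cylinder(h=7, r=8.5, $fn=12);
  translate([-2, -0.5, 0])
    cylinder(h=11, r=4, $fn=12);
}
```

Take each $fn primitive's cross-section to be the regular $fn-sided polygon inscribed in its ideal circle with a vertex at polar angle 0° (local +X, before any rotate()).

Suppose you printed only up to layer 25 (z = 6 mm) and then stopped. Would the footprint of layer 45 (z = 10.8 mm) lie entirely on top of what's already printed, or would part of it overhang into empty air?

entirely on top

Compare the two slices. At z = 6: the cube does not reach this height (z outside [0, 4]); the cylinder at (12, 8.5): section is a regular 12-gon, circumradius r=8.5 (area = (12/2)·8.500²·sin(360°/12) = 216.75 mm²); the cylinder at (-2, -0.5): section is a regular 12-gon, circumradius r=4 (area = (12/2)·4.000²·sin(360°/12) = 48.00 mm²); Merging all regions: the 2 present regions are separate (no shared area or edge), so areas and boundary lengths simply add and each stays a separate island — area = 264.75 mm². At z = 10.8: the cube is absent (z outside [0, 4]); the cylinder at (12, 8.5) is not intersected at this z (z outside [3, 10]); the cylinder at (-2, -0.5): section is a regular 12-gon, circumradius r=4 (area = (12/2)·4.000²·sin(360°/12) = 48.00 mm²); Combining (union): only the r=4 cylinder at (-2, -0.5) is present, so the union is just that shape — area = 48.00 mm². Checking containment: the cross-section at z = 10.8 is a subset of the cross-section at z = 6.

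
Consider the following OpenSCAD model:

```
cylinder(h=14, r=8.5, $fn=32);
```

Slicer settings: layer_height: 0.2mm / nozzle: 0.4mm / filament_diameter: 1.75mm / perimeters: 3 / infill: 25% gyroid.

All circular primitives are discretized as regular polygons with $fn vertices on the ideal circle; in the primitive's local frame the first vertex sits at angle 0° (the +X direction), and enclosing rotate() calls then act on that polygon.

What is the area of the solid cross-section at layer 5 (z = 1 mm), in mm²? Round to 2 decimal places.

At z = 1 mm: the r=8.5 cylinder contributes a regular 32-gon of circumradius 8.5 (area = (32/2)·8.500²·sin(360°/32) = 225.52 mm²). Overall, the cross-section is a single solid region. Net area = 225.52 mm².

225.52 mm²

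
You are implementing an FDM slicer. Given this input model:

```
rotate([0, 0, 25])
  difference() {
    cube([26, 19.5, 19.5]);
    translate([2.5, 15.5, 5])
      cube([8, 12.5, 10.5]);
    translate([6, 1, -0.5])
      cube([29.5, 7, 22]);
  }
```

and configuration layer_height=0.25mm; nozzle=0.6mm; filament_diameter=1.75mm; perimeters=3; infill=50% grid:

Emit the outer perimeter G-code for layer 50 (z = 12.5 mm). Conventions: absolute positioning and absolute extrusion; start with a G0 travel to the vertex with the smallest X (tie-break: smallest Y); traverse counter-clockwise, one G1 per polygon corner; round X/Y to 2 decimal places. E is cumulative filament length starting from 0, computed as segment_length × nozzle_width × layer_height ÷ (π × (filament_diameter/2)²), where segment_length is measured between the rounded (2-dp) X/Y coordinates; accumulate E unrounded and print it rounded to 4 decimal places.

At z = 12.5 mm: the cube is present — its section is the full 26×19.5 rectangle; the cube at (2.5, 15.5) is present — its section is the full 8×12.5 rectangle; the cube at (6, 1) is present — its section is the full 29.5×7 rectangle; After the difference (first − rest): starting from the 26×19.5 cube, the 8×12.5 cube at (2.5, 15.5) partially overlaps it — only the 32.00 mm² overlap (of its 100.00 mm²) is removed, clipping the outline; the 29.5×7 cube at (6, 1) partially overlaps it — only the 140.00 mm² overlap (of its 206.50 mm²) is removed, clipping the outline — 1 connected region; (rotated 25° about Z; rotation is an isometry so areas/perimeters/island counts are preserved). The outline is a single polygon with 12 vertices. Extrusion per mm of travel: 0.6 × 0.25 / (π × 0.875²) = 0.062363. Accumulating E over each segment gives final E = 8.6668.

G0 X-8.24 Y17.67 Z12.50
G1 X0.00 Y0.00 E1.2159
G1 X23.56 Y10.99 E2.8371
G1 X23.14 Y11.89 E2.8991
G1 X5.02 Y3.44 E4.1459
G1 X2.06 Y9.79 E4.5828
G1 X20.18 Y18.24 E5.8297
G1 X15.32 Y28.66 E6.5467
G1 X1.28 Y22.11 E7.5129
G1 X2.97 Y18.49 E7.7620
G1 X-4.28 Y15.10 E8.2611
G1 X-5.98 Y18.73 E8.5111
G1 X-8.24 Y17.67 E8.6668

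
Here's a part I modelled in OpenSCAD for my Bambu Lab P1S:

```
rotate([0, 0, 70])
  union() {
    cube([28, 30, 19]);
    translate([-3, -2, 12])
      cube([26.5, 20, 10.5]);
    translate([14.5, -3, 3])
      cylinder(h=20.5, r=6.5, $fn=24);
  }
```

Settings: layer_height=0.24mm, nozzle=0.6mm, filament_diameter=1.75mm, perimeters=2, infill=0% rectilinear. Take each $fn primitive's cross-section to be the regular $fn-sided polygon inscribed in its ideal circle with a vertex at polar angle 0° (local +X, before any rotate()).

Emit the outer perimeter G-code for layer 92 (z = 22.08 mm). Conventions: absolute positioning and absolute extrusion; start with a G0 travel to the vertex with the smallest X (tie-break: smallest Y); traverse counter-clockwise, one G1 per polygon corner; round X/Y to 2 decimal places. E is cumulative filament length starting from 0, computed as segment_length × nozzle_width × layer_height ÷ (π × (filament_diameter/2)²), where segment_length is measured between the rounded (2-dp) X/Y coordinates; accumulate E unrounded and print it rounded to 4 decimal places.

G0 X-17.94 Y3.34 Z22.08
G1 X0.85 Y-3.50 E1.1971
G1 X4.66 Y6.96 E1.8636
G1 X5.56 Y6.49 E1.9244
G1 X7.21 Y6.12 E2.0256
G1 X8.91 Y6.20 E2.1275
G1 X10.53 Y6.71 E2.2292
G1 X11.96 Y7.62 E2.3307
G1 X13.10 Y8.87 E2.4320
G1 X13.89 Y10.38 E2.5340
G1 X14.25 Y12.03 E2.6351
G1 X14.18 Y13.73 E2.7370
G1 X13.67 Y15.35 E2.8386
G1 X12.76 Y16.78 E2.9401
G1 X11.51 Y17.92 E3.0414
G1 X10.00 Y18.71 E3.1434
G1 X9.02 Y18.93 E3.2035
G1 X9.92 Y21.40 E3.3609
G1 X-8.88 Y28.24 E4.5586
G1 X-17.94 Y3.34 E6.1450

At z = 22.08 mm: the cube is not intersected at this z (z outside [0, 19]); the 26.5×20 cube at (-3, -2) contributes its full rectangle; the cylinder at (14.5, -3): section is a regular 24-gon, circumradius r=6.5; Taking the union: the regions partially overlap (shared area 52.74 mm²), so overlapping operands fuse into one piece — 1 connected region; (rotated 70° about Z; rotation is an isometry so areas/perimeters/island counts are preserved). The outline is a single polygon with 19 vertices. Extrusion per mm of travel: 0.6 × 0.24 / (π × 0.875²) = 0.059868. Accumulating E over each segment gives final E = 6.1450.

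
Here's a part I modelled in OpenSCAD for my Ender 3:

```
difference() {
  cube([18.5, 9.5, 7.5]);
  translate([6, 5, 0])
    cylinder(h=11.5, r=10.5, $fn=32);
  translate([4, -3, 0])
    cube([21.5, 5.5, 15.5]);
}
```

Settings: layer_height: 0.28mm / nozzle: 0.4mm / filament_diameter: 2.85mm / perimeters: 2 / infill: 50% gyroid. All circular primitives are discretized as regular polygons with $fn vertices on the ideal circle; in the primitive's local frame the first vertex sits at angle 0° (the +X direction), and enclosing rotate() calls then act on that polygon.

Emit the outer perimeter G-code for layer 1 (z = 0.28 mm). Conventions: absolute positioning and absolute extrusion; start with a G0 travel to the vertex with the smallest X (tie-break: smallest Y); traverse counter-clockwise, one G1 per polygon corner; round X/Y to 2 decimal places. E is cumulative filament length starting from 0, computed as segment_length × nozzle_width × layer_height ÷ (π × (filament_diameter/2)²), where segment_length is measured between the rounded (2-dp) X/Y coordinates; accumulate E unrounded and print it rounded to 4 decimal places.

G0 X15.44 Y9.50 Z0.28
G1 X15.70 Y9.02 E0.0096
G1 X16.30 Y7.05 E0.0457
G1 X16.50 Y5.00 E0.0819
G1 X16.30 Y2.95 E0.1181
G1 X16.16 Y2.50 E0.1263
G1 X18.50 Y2.50 E0.1674
G1 X18.50 Y9.50 E0.2903
G1 X15.44 Y9.50 E0.3440

At z = 0.28 mm: the 18.5×9.5 cube contributes its full rectangle; the r=10.5 cylinder at (6, 5) contributes a regular 32-gon of circumradius 10.5; the cube at (4, -3) is present — its section is the full 21.5×5.5 rectangle; Subtracting the remaining from the first: starting from the 18.5×9.5 cube, the r=10.5 cylinder at (6, 5) partially overlaps it — only the 152.88 mm² overlap (of its 344.14 mm²) is removed, clipping the outline; the 21.5×5.5 cube at (4, -3) partially overlaps it — only the 6.91 mm² overlap (of its 118.25 mm²) is removed, clipping the outline — 1 connected region. The outline is a single polygon with 8 vertices. Extrusion per mm of travel: 0.4 × 0.28 / (π × 1.425²) = 0.017557. Accumulating E over each segment gives final E = 0.3440.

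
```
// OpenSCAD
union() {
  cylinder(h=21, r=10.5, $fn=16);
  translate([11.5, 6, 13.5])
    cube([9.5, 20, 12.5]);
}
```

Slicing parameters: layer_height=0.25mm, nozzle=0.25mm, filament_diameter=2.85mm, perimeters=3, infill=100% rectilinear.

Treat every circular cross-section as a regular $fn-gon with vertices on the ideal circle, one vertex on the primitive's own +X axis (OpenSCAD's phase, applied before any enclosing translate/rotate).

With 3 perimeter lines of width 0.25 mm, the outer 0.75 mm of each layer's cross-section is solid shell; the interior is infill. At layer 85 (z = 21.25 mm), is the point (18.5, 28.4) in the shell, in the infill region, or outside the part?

outside

At z = 21.25 mm: the cylinder is not intersected at this z (z outside [0, 21]); the cube at (11.5, 6) (footprint 9.5×20) is included at this height; Merging all regions: only the 9.5×20 cube at (11.5, 6) is present, so the union is just that shape — 1 connected region. Overall, the cross-section is a single solid region. The nearest boundary edge runs (21.00, 26.00)→(11.50, 26.00); distance from the point to it = 2.40 mm. The point is not inside any of the regions above, so it lies outside the cross-section (2.40 mm from the nearest boundary).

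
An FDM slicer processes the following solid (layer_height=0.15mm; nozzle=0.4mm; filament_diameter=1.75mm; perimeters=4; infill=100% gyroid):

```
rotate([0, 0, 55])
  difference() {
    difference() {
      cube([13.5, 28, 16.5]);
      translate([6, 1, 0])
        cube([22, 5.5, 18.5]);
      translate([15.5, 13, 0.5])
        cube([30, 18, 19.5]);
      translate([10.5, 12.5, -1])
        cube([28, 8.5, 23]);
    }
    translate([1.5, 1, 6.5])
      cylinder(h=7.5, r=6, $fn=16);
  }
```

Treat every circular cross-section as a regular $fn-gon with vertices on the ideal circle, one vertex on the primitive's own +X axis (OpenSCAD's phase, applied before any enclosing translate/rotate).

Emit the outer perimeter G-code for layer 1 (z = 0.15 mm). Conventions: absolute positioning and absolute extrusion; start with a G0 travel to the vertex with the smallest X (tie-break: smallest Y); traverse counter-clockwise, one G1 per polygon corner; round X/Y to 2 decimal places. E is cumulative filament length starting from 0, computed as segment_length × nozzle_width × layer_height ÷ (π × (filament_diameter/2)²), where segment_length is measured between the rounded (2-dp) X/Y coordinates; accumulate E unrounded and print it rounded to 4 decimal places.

At z = 0.15 mm: the 13.5×28 cube contributes its full rectangle; the 22×5.5 cube at (6, 1) contributes its full rectangle; the cube at (15.5, 13) is absent (z outside [0.5, 20]); the cube at (10.5, 12.5) is present — its section is the full 28×8.5 rectangle; Taking the first minus the rest: starting from the 13.5×28 cube, the 22×5.5 cube at (6, 1) partially overlaps it — only the 41.25 mm² overlap (of its 121.00 mm²) is removed, clipping the outline; the 28×8.5 cube at (10.5, 12.5) partially overlaps it — only the 25.50 mm² overlap (of its 238.00 mm²) is removed, clipping the outline — 1 connected region; the cylinder at (1.5, 1) is not intersected at this z (z outside [6.5, 14]); Taking the first minus the rest: none of the subtracted shapes is present at this height, so the result so far is unchanged — 1 connected region; (rotated 55° about Z; rotation is an isometry so areas/perimeters/island counts are preserved). The outline is a single polygon with 12 vertices. Extrusion per mm of travel: 0.4 × 0.15 / (π × 0.875²) = 0.024945. Accumulating E over each segment gives final E = 2.5942.

G0 X-22.94 Y16.06 Z0.15
G1 X0.00 Y0.00 E0.6985
G1 X7.74 Y11.06 E1.0353
G1 X6.92 Y11.63 E1.0602
G1 X2.62 Y5.49 E1.2472
G1 X-1.88 Y8.64 E1.3842
G1 X2.42 Y14.79 E1.5714
G1 X-2.50 Y18.23 E1.7211
G1 X-4.22 Y15.77 E1.7960
G1 X-11.18 Y20.65 E2.0081
G1 X-9.46 Y23.10 E2.0827
G1 X-15.19 Y27.12 E2.2573
G1 X-22.94 Y16.06 E2.5942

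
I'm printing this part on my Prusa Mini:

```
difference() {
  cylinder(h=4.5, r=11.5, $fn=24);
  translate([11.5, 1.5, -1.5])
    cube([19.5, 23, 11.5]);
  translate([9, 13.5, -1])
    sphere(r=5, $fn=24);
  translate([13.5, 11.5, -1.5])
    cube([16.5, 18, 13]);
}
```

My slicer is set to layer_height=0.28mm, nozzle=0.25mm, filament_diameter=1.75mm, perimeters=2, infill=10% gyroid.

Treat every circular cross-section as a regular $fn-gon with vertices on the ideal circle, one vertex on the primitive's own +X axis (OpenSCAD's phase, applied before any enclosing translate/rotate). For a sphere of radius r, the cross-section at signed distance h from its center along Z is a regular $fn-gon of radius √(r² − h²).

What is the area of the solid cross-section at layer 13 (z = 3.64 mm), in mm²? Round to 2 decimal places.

410.75 mm²

At z = 3.64 mm: the r=11.5 cylinder gives a regular 24-gon of circumradius 11.5 (constant along its height) (area = (24/2)·11.500²·sin(360°/24) = 410.75 mm²); the cube at (11.5, 1.5) (footprint 19.5×23) is included at this height (area 448.50 mm²); the r=5 sphere at (9, 13.5) slices to a regular 24-gon of circumradius 1.863 (√(r²−h²) with h=4.64 from center) (area = (24/2)·1.863²·sin(360°/24) = 10.78 mm²); the cube at (13.5, 11.5) is present — its section is the full 16.5×18 rectangle (area 297.00 mm²); After the difference (first − rest): starting from the r=11.5 cylinder (410.75 mm²), the 19.5×23 cube at (11.5, 1.5) misses the remaining region (no effect); the r=5 sphere at (9, 13.5) misses the remaining region (no effect); the 16.5×18 cube at (13.5, 11.5) misses the remaining region (no effect) — area = 410.75 mm². Overall, the cross-section is a single solid region. Net area = 410.75 mm².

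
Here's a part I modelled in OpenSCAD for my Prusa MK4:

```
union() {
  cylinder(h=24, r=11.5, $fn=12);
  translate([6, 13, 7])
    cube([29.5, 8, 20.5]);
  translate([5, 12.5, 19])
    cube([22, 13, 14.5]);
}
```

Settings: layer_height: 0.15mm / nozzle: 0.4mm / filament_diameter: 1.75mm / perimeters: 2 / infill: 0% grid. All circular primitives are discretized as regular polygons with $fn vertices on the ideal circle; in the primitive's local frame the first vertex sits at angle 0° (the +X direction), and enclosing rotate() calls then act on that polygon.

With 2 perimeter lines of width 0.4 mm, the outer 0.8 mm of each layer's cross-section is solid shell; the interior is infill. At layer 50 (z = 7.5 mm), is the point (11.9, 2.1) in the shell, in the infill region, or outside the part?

At z = 7.5 mm: the r=11.5 cylinder contributes a regular 12-gon of circumradius 11.5; the cube at (6, 13) (footprint 29.5×8) is included at this height; the cube at (5, 12.5) does not reach this height (z outside [19, 33.5]); Taking the union: the 2 present regions are separate (no shared area or edge), so areas and boundary lengths simply add and each stays a separate island — 2 connected regions. Overall, the cross-section has 2 separate islands. The nearest boundary edge runs (9.96, 5.75)→(11.50, 0.00); distance from the point to it = 0.93 mm. The point is not inside any of the regions above, so it lies outside the cross-section (0.93 mm from the nearest boundary).

outside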